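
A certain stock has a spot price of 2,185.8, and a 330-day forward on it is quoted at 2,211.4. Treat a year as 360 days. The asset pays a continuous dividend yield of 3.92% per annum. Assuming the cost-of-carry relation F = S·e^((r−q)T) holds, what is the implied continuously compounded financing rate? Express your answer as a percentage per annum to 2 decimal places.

From F = S·e^((r−q)T): (r − q) = ln(F/S)/T
ln(2211.4/2185.8) = ln(1.011712) = 0.011644
(r − q) = 0.011644 / (330/360) = 0.012703
r = ln(F/S)/T + q = 0.012703 + 0.0392 = 0.051903
r = 5.19%

5.19%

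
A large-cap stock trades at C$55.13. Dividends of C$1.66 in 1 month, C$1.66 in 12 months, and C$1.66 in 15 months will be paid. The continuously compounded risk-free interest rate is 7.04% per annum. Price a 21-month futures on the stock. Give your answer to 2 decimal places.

PV(dividends) I = 1.66·e^(−0.0704·1/12) + 1.66·e^(−0.0704·12/12) + 1.66·e^(−0.0704·15/12)
I = 1.6503 + 1.5472 + 1.5202 = 4.7177
F = (S − I)·e^(rT) = (55.13 − 4.7177) · e^(0.0704·21/12)
= 50.4123 · e^0.123200 = 50.4123 × 1.131111 = C$57.02

C$57.02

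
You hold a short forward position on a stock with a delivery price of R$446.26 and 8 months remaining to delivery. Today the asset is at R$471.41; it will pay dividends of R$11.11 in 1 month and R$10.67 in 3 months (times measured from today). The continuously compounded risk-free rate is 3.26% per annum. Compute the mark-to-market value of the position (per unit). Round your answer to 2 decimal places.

-R$13.08

PV(remaining dividends) I = 11.11·e^(−0.0326·1/12) + 10.67·e^(−0.0326·3/12) = 21.6633
Current forward F = (S − I)·e^(rT) = (471.41 − 21.6633)·e^(0.0326·8/12) = 449.7467 × 1.021971 = 459.6281
Value (long) = (F − K)·e^(−rT) = (459.6281 − 446.26) × 0.978501 = 13.0807
Short position value = −(long value) = -R$13.08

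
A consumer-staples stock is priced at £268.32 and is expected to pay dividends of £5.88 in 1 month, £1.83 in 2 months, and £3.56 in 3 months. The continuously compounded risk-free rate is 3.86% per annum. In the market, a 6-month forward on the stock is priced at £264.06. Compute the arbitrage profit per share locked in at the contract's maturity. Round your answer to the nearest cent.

PV(dividends) I = 5.88·e^(−0.0386·1/12) + 1.83·e^(−0.0386·2/12) + 3.56·e^(−0.0386·3/12) = 11.2052
Fair forward F* = (S − I)·e^(rT) = (268.32 − 11.2052)·e^0.019300 = 257.1148 × 1.019487 = 262.1252
Market £264.06 > fair 262.1252: forward overpriced → cash-and-carry (borrow at r, buy the stock and collect the dividends, short the forward).
Profit at T = |F_mkt − F*| = |264.06 − 262.1252| = £1.93 per share

£1.93 per share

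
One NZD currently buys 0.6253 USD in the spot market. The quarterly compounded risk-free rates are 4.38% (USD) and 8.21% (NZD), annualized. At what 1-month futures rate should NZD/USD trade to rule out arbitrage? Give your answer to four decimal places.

0.6233

By covered interest parity, F = S · (1+r_USD/4)^(4T) / (1+r_NZD/4)^(4T)
= 0.6253 × 1.003637 / 1.006795 = 0.6253 × 0.996863
F = 0.6233 USD per NZD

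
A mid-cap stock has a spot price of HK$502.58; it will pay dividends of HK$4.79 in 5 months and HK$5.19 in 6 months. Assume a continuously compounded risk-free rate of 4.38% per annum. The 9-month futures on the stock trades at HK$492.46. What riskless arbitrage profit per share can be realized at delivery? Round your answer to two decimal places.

HK$16.80 per share

PV(dividends) I = 4.79·e^(−0.0438·5/12) + 5.19·e^(−0.0438·6/12) = 9.7809
Fair futures F* = (S − I)·e^(rT) = (502.58 − 9.7809)·e^0.032850 = 492.7991 × 1.033396 = 509.2566
Market HK$492.46 < fair 509.2566: forward underpriced → reverse cash-and-carry (short the stock, invest proceeds at r, pay the dividends, go long the forward).
Profit at T = |F_mkt − F*| = |492.46 − 509.2566| = HK$16.80 per share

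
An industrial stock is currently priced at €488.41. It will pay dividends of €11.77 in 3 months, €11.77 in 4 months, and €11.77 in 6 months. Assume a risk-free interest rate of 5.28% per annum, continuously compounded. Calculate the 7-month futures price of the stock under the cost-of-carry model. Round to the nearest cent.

PV(dividends) I = 11.77·e^(−0.0528·3/12) + 11.77·e^(−0.0528·4/12) + 11.77·e^(−0.0528·6/12)
I = 11.6157 + 11.5647 + 11.4633 = 34.6437
F = (S − I)·e^(rT) = (488.41 − 34.6437) · e^(0.0528·7/12)
= 453.7663 · e^0.030800 = 453.7663 × 1.031279 = €467.96

€467.96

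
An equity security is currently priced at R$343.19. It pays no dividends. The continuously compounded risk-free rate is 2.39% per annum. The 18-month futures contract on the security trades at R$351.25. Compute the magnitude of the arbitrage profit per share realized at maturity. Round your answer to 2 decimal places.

Fair futures: F* = S·e^(carry·T), with carry = r = 0.0239
F* = 343.19 · e^(0.0239 × 18/12) = 343.19 · e^0.035850 = 343.19 × 1.036500 = R$355.7164
Market R$351.25 < fair R$355.7164: forward underpriced → reverse cash-and-carry (short spot, go long the forward).
At maturity, profit = |F_mkt − F*| = |351.25 − 355.7164| = R$4.47 per share

R$4.47 per share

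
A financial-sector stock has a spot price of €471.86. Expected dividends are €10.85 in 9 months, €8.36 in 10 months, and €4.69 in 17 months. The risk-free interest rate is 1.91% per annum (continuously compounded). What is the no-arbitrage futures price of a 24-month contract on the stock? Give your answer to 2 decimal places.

PV(dividends) I = 10.85·e^(−0.0191·9/12) + 8.36·e^(−0.0191·10/12) + 4.69·e^(−0.0191·17/12)
I = 10.6957 + 8.2280 + 4.5648 = 23.4885
F = (S − I)·e^(rT) = (471.86 − 23.4885) · e^(0.0191·24/12)
= 448.3715 · e^0.038200 = 448.3715 × 1.038939 = €465.83

€465.83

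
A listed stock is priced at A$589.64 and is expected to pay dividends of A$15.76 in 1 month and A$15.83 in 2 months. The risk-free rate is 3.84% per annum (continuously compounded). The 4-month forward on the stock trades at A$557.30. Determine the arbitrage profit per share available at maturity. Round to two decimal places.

PV(dividends) I = 15.76·e^(−0.0384·1/12) + 15.83·e^(−0.0384·2/12) = 31.4387
Fair forward F* = (S − I)·e^(rT) = (589.64 − 31.4387)·e^0.012800 = 558.2013 × 1.012882 = 565.3920
Market A$557.30 < fair 565.3920: forward underpriced → reverse cash-and-carry (short the stock, invest proceeds at r, pay the dividends, go long the forward).
Profit at T = |F_mkt − F*| = |557.30 − 565.3920| = A$8.09 per share

A$8.09 per share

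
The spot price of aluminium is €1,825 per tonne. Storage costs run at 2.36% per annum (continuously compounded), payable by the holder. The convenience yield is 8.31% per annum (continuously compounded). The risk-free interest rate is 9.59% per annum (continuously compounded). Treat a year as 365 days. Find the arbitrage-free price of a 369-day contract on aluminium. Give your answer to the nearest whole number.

Net carry = r + u − y = 0.0959 + 0.0236 − 0.0831 = 0.0364
F = S·e^((r+u−y)T) = 1825 · e^(0.0364 × 369/365) = 1825 · e^0.036799
= 1825 × 1.037484 = €1,893 per tonne

€1,893 per tonne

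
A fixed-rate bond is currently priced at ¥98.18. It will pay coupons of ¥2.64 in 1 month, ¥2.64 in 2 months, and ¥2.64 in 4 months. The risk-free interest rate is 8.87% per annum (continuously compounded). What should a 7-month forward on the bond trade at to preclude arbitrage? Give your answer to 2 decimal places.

¥95.20

PV(coupons) I = 2.64·e^(−0.0887·1/12) + 2.64·e^(−0.0887·2/12) + 2.64·e^(−0.0887·4/12)
I = 2.6206 + 2.6013 + 2.5631 = 7.7850
F = (S − I)·e^(rT) = (98.18 − 7.7850) · e^(0.0887·7/12)
= 90.3950 · e^0.051742 = 90.3950 × 1.053104 = ¥95.20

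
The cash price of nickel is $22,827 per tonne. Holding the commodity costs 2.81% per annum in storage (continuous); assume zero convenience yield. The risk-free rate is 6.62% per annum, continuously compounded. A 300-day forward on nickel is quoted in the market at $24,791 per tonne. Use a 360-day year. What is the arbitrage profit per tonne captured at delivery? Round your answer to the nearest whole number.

Fair forward: F* = S·e^(carry·T), with carry = (r + u) = 0.0662 + 0.0281 = 0.0943
F* = 22827 · e^(0.0943 × 300/360) = 22827 · e^0.078583 = 22827 × 1.081753 = $24693.1757
Market $24791 > fair $24693.1757: forward overpriced → cash-and-carry (buy spot, short the forward).
At maturity, profit = |F_mkt − F*| = |24791 − 24693.1757| = $98 per tonne

$98 per tonne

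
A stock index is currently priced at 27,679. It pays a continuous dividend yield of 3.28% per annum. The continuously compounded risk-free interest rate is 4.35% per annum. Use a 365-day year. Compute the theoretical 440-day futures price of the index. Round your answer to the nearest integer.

28,038

F = S·e^((r − q)T) = 27679 · e^((0.0435 − 0.0328) × 440/365)
= 27679 · e^0.012899 = 27679 × 1.012983
F = 28,038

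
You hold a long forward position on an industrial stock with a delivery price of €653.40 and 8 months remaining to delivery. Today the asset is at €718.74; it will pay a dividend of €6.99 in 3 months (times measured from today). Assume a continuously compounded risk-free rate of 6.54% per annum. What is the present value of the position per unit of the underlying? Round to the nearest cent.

€86.34

PV(remaining dividends) I = 6.99·e^(−0.0654·3/12) = 6.8766
Current forward F = (S − I)·e^(rT) = (718.74 − 6.8766)·e^(0.0654·8/12) = 711.8634 × 1.044564 = 743.5869
Value (long) = (F − K)·e^(−rT) = (743.5869 − 653.40) × 0.957337 = 86.3393
Value = €86.34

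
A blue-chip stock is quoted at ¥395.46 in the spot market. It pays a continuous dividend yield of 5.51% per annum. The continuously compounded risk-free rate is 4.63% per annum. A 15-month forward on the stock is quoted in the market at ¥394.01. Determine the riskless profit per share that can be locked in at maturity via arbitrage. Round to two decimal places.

¥2.88 per share

Fair forward: F* = S·e^(carry·T), with carry = (r − q) = 0.0463 − 0.0551 = -0.0088
F* = 395.46 · e^(-0.0088 × 15/12) = 395.46 · e^-0.011000 = 395.46 × 0.989060 = ¥391.1337
Market ¥394.01 > fair ¥391.1337: forward overpriced → cash-and-carry (buy spot, short the forward).
At maturity, profit = |F_mkt − F*| = |394.01 − 391.1337| = ¥2.88 per share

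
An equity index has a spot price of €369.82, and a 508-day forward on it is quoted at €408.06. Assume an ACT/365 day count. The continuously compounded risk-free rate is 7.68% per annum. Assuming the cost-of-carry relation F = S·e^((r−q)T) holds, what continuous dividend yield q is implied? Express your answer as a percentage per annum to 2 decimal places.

From F = S·e^((r−q)T): (r − q) = ln(F/S)/T
ln(408.06/369.82) = ln(1.103402) = 0.098398
(r − q) = 0.098398 / (508/365) = 0.070699
q = r − ln(F/S)/T = 0.0768 − 0.070699 = 0.006101
q = 0.61%

0.61%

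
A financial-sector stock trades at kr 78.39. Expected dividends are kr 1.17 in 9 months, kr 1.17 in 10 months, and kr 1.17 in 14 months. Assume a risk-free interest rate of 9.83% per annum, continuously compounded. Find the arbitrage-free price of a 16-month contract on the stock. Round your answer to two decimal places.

PV(dividends) I = 1.17·e^(−0.0983·9/12) + 1.17·e^(−0.0983·10/12) + 1.17·e^(−0.0983·14/12)
I = 1.0868 + 1.0780 + 1.0432 = 3.2080
F = (S − I)·e^(rT) = (78.39 − 3.2080) · e^(0.0983·16/12)
= 75.1820 · e^0.131067 = 75.1820 × 1.140044 = kr 85.71

kr 85.71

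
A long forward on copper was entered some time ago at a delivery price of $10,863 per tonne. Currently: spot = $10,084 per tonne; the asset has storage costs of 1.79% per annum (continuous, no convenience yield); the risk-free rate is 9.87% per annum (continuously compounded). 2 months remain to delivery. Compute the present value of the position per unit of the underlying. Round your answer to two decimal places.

Current fair forward for the remaining 2 months: F = S·e^((r + u)·T), (r + u) = 0.0987 + 0.0179 = 0.1166
F = 10084 · e^(0.1166 × 2/12) = 10084 × 1.01962339 = 10281.8823
Value of long forward = (F − K)·e^(−rT) = (10281.8823 − 10863) · e^(−0.0987·2/12)
= -581.1177 × 0.98368456 = -571.64

-$571.64 per tonne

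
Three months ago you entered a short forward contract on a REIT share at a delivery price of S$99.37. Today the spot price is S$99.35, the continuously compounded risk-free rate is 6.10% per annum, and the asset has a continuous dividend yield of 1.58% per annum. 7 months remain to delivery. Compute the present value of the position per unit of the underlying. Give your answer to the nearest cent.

Current fair forward for the remaining 7 months: F = S·e^((r − q)·T), (r − q) = 0.0610 − 0.0158 = 0.0452
F = 99.35 · e^(0.0452 × 7/12) = 99.35 × 1.026717 = 102.0043
Value of long forward = (F − K)·e^(−rT) = (102.0043 − 99.37) · e^(−0.0610·7/12)
= 2.6343 × 0.965042 = 2.54
Short position value = −(long value) = -S$2.54

-S$2.54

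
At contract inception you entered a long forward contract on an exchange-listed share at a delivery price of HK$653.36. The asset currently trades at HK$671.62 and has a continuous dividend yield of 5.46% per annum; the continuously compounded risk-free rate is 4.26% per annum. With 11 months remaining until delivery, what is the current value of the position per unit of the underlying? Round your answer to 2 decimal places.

HK$10.49

Current fair forward for the remaining 11 months: F = S·e^((r − q)·T), (r − q) = 0.0426 − 0.0546 = -0.0120
F = 671.62 · e^(-0.0120 × 11/12) = 671.62 × 0.989060 = 664.2725
Value of long forward = (F − K)·e^(−rT) = (664.2725 − 653.36) · e^(−0.0426·11/12)
= 10.9125 × 0.961703 = 10.49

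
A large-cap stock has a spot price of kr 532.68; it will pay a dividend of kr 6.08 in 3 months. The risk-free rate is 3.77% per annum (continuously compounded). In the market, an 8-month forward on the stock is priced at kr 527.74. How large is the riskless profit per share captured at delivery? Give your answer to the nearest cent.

PV(dividends) I = 6.08·e^(−0.0377·3/12) = 6.0230
Fair forward F* = (S − I)·e^(rT) = (532.68 − 6.0230)·e^0.025133 = 526.6570 × 1.025451 = 540.0609
Market kr 527.74 < fair 540.0609: forward underpriced → reverse cash-and-carry (short the stock, invest proceeds at r, pay the dividends, go long the forward).
Profit at T = |F_mkt − F*| = |527.74 − 540.0609| = kr 12.32 per share

kr 12.32 per share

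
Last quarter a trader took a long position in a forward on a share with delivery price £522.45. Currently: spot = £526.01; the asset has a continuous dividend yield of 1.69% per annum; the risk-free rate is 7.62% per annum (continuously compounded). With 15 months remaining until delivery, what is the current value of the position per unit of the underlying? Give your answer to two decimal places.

£40.03

Current fair forward for the remaining 15 months: F = S·e^((r − q)·T), (r − q) = 0.0762 − 0.0169 = 0.0593
F = 526.01 · e^(0.0593 × 15/12) = 526.01 × 1.076941 = 566.4817
Value of long forward = (F − K)·e^(−rT) = (566.4817 − 522.45) · e^(−0.0762·15/12)
= 44.0317 × 0.909146 = 40.03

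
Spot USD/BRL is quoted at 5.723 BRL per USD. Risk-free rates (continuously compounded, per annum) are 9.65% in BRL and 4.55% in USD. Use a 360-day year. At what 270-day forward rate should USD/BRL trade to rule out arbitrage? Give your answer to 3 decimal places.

5.946

F = S·e^((r_BRL − r_USD)T) = 5.723 · e^((0.0965 − 0.0455) × 270/360)
= 5.723 · e^0.038250 = 5.723 × 1.038991
F = 5.946 BRL per USD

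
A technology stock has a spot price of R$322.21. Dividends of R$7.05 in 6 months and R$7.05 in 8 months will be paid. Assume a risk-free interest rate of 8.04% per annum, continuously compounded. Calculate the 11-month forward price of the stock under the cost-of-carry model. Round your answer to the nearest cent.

R$332.37

PV(dividends) I = 7.05·e^(−0.0804·6/12) + 7.05·e^(−0.0804·8/12)
I = 6.7722 + 6.6821 = 13.4543
F = (S − I)·e^(rT) = (322.21 − 13.4543) · e^(0.0804·11/12)
= 308.7557 · e^0.073700 = 308.7557 × 1.076484 = R$332.37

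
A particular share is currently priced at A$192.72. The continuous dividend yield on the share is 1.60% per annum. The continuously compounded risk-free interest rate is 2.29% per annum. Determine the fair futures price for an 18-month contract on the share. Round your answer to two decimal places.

A$194.73

F = S·e^((r − q)T) = 192.72 · e^((0.0229 − 0.0160) × 18/12)
= 192.72 · e^0.010350 = 192.72 × 1.010404
F = A$194.73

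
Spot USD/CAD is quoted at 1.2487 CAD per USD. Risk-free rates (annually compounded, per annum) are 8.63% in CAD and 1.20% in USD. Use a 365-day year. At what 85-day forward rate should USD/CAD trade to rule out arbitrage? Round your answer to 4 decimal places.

By covered interest parity, F = S · (1+r_CAD)^T / (1+r_USD)^T
= 1.2487 × 1.019464 / 1.002782 = 1.2487 × 1.016636
F = 1.2695 CAD per USD

1.2695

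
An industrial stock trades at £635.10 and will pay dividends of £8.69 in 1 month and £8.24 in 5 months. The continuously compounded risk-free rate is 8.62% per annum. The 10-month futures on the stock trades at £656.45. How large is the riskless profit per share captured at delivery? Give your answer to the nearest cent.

£8.14 per share

PV(dividends) I = 8.69·e^(−0.0862·1/12) + 8.24·e^(−0.0862·5/12) = 16.5771
Fair futures F* = (S − I)·e^(rT) = (635.10 − 16.5771)·e^0.071833 = 618.5229 × 1.074476 = 664.5880
Market £656.45 < fair 664.5880: forward underpriced → reverse cash-and-carry (short the stock, invest proceeds at r, pay the dividends, go long the forward).
Profit at T = |F_mkt − F*| = |656.45 − 664.5880| = £8.14 per share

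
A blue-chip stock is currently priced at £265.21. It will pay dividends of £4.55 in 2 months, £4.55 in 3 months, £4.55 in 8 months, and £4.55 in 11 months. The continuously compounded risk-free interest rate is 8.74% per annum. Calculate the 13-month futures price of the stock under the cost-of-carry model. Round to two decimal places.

£272.39

PV(dividends) I = 4.55·e^(−0.0874·2/12) + 4.55·e^(−0.0874·3/12) + 4.55·e^(−0.0874·8/12) + 4.55·e^(−0.0874·11/12)
I = 4.4842 + 4.4517 + 4.2925 + 4.1997 = 17.4281
F = (S − I)·e^(rT) = (265.21 − 17.4281) · e^(0.0874·13/12)
= 247.7819 · e^0.094683 = 247.7819 × 1.099310 = £272.39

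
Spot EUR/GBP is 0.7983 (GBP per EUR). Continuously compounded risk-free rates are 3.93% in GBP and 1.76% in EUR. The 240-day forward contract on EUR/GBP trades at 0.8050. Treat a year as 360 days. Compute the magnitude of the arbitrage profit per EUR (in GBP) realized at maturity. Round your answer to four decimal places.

0.0049 per EUR (in GBP)

Fair forward: F* = S·e^(carry·T), with carry = (r_GBP − r_EUR) = 0.0393 − 0.0176 = 0.0217
F* = 0.7983 · e^(0.0217 × 240/360) = 0.7983 · e^0.014467 = 0.7983 × 1.014572 = 0.8099
Market 0.8050 < fair 0.8099: forward underpriced → reverse cash-and-carry (short spot, go long the forward).
At maturity, profit = |F_mkt − F*| = |0.8050 − 0.8099| = 0.0049 per EUR (in GBP)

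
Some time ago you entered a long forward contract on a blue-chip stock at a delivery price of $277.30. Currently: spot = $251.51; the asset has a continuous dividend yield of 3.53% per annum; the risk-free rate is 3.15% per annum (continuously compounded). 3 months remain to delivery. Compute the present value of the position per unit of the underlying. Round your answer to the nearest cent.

Current fair forward for the remaining 3 months: F = S·e^((r − q)·T), (r − q) = 0.0315 − 0.0353 = -0.0038
F = 251.51 · e^(-0.0038 × 3/12) = 251.51 × 0.999050 = 251.2711
Value of long forward = (F − K)·e^(−rT) = (251.2711 − 277.30) · e^(−0.0315·3/12)
= -26.0289 × 0.992156 = -25.82

-$25.82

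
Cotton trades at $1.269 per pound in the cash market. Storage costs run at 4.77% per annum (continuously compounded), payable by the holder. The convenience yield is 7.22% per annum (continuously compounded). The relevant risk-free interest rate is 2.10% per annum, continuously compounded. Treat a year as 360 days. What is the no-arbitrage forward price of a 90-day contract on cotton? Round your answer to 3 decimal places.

Net carry = r + u − y = 0.0210 + 0.0477 − 0.0722 = -0.0035
F = S·e^((r+u−y)T) = 1.269 · e^(-0.0035 × 90/360) = 1.269 · e^-0.000875
= 1.269 × 0.999125 = $1.268 per pound

$1.268 per pound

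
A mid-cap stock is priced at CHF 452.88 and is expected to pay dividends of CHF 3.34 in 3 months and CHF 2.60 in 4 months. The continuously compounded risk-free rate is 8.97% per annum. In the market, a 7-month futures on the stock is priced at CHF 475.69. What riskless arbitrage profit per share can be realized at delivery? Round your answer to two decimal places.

PV(dividends) I = 3.34·e^(−0.0897·3/12) + 2.60·e^(−0.0897·4/12) = 5.7893
Fair futures F* = (S − I)·e^(rT) = (452.88 − 5.7893)·e^0.052325 = 447.0907 × 1.053718 = 471.1075
Market CHF 475.69 > fair 471.1075: forward overpriced → cash-and-carry (borrow at r, buy the stock and collect the dividends, short the forward).
Profit at T = |F_mkt − F*| = |475.69 − 471.1075| = CHF 4.58 per share

CHF 4.58 per share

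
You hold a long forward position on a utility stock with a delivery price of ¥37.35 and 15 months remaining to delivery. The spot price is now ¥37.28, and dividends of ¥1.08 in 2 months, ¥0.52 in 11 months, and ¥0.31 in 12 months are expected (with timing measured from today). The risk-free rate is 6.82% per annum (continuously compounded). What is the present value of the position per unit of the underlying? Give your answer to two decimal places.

¥1.14

PV(remaining dividends) I = 1.08·e^(−0.0682·2/12) + 0.52·e^(−0.0682·11/12) + 0.31·e^(−0.0682·12/12) = 1.8458
Current forward F = (S − I)·e^(rT) = (37.28 − 1.8458)·e^(0.0682·15/12) = 35.4342 × 1.088989 = 38.5875
Value (long) = (F − K)·e^(−rT) = (38.5875 − 37.35) × 0.918283 = 1.1364
Value = ¥1.14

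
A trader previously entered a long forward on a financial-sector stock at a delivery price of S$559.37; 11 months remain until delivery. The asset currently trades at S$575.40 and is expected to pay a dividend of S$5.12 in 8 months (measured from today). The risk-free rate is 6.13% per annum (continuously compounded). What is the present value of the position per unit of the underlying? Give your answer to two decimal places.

S$41.68

PV(remaining dividends) I = 5.12·e^(−0.0613·8/12) = 4.9150
Current forward F = (S − I)·e^(rT) = (575.40 − 4.9150)·e^(0.0613·11/12) = 570.4850 × 1.057800 = 603.4590
Value (long) = (F − K)·e^(−rT) = (603.4590 − 559.37) × 0.945358 = 41.6799
Value = S$41.68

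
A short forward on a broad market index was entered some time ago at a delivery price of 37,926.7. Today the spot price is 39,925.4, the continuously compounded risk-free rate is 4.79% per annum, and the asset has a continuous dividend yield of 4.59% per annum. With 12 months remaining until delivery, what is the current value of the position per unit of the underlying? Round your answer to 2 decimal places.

-1981.41

Current fair forward for the remaining 12 months: F = S·e^((r − q)·T), (r − q) = 0.0479 − 0.0459 = 0.0020
F = 39925.4 · e^(0.0020 × 12/12) = 39925.4 × 1.00200200 = 40005.3307
Value of long forward = (F − K)·e^(−rT) = (40005.3307 − 37926.7) · e^(−0.0479·12/12)
= 2078.6307 × 0.95322911 = 1981.41
Short position value = −(long value) = -1981.41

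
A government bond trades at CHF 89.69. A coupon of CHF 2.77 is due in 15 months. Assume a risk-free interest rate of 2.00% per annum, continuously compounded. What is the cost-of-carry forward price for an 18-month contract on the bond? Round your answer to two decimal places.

CHF 89.64

PV(coupons) I = 2.77·e^(−0.0200·15/12)
I = 2.7016
F = (S − I)·e^(rT) = (89.69 − 2.7016) · e^(0.0200·18/12)
= 86.9884 · e^0.030000 = 86.9884 × 1.030455 = CHF 89.64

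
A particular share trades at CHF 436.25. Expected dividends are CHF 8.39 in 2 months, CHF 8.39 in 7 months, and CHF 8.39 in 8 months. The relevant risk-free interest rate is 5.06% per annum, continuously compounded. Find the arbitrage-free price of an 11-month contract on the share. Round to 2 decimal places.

PV(dividends) I = 8.39·e^(−0.0506·2/12) + 8.39·e^(−0.0506·7/12) + 8.39·e^(−0.0506·8/12)
I = 8.3195 + 8.1460 + 8.1117 = 24.5772
F = (S − I)·e^(rT) = (436.25 − 24.5772) · e^(0.0506·11/12)
= 411.6728 · e^0.046383 = 411.6728 × 1.047476 = CHF 431.22

CHF 431.22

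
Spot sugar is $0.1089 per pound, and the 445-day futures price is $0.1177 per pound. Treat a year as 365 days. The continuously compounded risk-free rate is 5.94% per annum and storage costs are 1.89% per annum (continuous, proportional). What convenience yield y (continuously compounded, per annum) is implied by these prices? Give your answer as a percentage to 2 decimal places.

1.46%

F = S·e^((r+u−y)T) ⇒ (r+u−y) = ln(F/S)/T
ln(0.1177/0.1089) = 0.077709; /T ⇒ 0.063739
y = r + u − ln(F/S)/T = 0.0594 + 0.0189 − 0.063739 = 0.014561
y = 1.46%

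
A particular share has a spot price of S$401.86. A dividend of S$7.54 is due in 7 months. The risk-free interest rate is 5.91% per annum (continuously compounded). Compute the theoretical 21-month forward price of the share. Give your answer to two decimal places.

S$437.57

PV(dividends) I = 7.54·e^(−0.0591·7/12)
I = 7.2845
F = (S − I)·e^(rT) = (401.86 − 7.2845) · e^(0.0591·21/12)
= 394.5755 · e^0.103425 = 394.5755 × 1.108963 = S$437.57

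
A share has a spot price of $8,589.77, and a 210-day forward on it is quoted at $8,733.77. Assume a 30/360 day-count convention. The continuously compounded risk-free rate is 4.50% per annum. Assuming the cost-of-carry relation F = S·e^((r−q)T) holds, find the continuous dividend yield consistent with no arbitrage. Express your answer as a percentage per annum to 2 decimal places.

1.65%

From F = S·e^((r−q)T): (r − q) = ln(F/S)/T
ln(8733.77/8589.77) = ln(1.016764) = 0.016625
(r − q) = 0.016625 / (210/360) = 0.028500
q = r − ln(F/S)/T = 0.0450 − 0.028500 = 0.016500
q = 1.65%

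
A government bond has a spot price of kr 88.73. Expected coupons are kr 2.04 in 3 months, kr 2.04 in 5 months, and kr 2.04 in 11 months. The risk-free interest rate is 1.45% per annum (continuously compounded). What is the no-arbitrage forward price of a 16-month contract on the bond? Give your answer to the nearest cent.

PV(coupons) I = 2.04·e^(−0.0145·3/12) + 2.04·e^(−0.0145·5/12) + 2.04·e^(−0.0145·11/12)
I = 2.0326 + 2.0277 + 2.0131 = 6.0734
F = (S − I)·e^(rT) = (88.73 − 6.0734) · e^(0.0145·16/12)
= 82.6566 · e^0.019333 = 82.6566 × 1.019521 = kr 84.27

kr 84.27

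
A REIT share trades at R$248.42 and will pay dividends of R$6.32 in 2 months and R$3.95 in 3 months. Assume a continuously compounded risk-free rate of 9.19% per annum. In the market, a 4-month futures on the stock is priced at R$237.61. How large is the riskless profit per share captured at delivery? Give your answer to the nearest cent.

R$8.14 per share

PV(dividends) I = 6.32·e^(−0.0919·2/12) + 3.95·e^(−0.0919·3/12) = 10.0842
Fair futures F* = (S − I)·e^(rT) = (248.42 − 10.0842)·e^0.030633 = 238.3358 × 1.031107 = 245.7497
Market R$237.61 < fair 245.7497: forward underpriced → reverse cash-and-carry (short the stock, invest proceeds at r, pay the dividends, go long the forward).
Profit at T = |F_mkt − F*| = |237.61 − 245.7497| = R$8.14 per share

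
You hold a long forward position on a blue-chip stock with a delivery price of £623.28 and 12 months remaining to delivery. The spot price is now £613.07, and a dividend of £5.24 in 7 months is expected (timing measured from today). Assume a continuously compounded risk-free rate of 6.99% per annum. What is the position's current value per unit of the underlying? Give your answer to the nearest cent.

PV(remaining dividends) I = 5.24·e^(−0.0699·7/12) = 5.0306
Current forward F = (S − I)·e^(rT) = (613.07 − 5.0306)·e^(0.0699·12/12) = 608.0394 × 1.072401 = 652.0621
Value (long) = (F − K)·e^(−rT) = (652.0621 − 623.28) × 0.932487 = 26.8389
Value = £26.84

£26.84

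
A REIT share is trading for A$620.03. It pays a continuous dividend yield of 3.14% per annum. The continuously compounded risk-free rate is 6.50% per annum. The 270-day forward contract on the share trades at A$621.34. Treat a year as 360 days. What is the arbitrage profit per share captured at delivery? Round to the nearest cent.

A$14.51 per share

Fair forward: F* = S·e^(carry·T), with carry = (r − q) = 0.0650 − 0.0314 = 0.0336
F* = 620.03 · e^(0.0336 × 270/360) = 620.03 · e^0.025200 = 620.03 × 1.025520 = A$635.8532
Market A$621.34 < fair A$635.8532: forward underpriced → reverse cash-and-carry (short spot, go long the forward).
At maturity, profit = |F_mkt − F*| = |621.34 − 635.8532| = A$14.51 per share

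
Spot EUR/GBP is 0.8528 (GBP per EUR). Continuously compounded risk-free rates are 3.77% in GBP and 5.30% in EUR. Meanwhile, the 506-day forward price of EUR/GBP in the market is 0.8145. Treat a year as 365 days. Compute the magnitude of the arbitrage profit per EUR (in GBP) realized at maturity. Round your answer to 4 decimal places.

0.0204 per EUR (in GBP)

Fair forward: F* = S·e^(carry·T), with carry = (r_GBP − r_EUR) = 0.0377 − 0.0530 = -0.0153
F* = 0.8528 · e^(-0.0153 × 506/365) = 0.8528 · e^-0.021210 = 0.8528 × 0.979013 = 0.8349
Market 0.8145 < fair 0.8349: forward underpriced → reverse cash-and-carry (short spot, go long the forward).
At maturity, profit = |F_mkt − F*| = |0.8145 − 0.8349| = 0.0204 per EUR (in GBP)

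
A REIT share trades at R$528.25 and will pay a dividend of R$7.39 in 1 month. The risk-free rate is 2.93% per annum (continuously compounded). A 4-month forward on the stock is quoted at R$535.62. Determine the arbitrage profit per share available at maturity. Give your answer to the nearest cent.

PV(dividends) I = 7.39·e^(−0.0293·1/12) = 7.3720
Fair forward F* = (S − I)·e^(rT) = (528.25 − 7.3720)·e^0.009767 = 520.8780 × 1.009815 = 525.9904
Market R$535.62 > fair 525.9904: forward overpriced → cash-and-carry (borrow at r, buy the stock and collect the dividends, short the forward).
Profit at T = |F_mkt − F*| = |535.62 − 525.9904| = R$9.63 per share

R$9.63 per share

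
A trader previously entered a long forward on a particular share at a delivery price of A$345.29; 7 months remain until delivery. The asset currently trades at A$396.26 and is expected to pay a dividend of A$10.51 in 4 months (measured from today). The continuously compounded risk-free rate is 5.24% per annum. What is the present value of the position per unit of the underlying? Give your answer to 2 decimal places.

PV(remaining dividends) I = 10.51·e^(−0.0524·4/12) = 10.3280
Current forward F = (S − I)·e^(rT) = (396.26 − 10.3280)·e^(0.0524·7/12) = 385.9320 × 1.031039 = 397.9109
Value (long) = (F − K)·e^(−rT) = (397.9109 − 345.29) × 0.969896 = 51.0368
Value = A$51.04

A$51.04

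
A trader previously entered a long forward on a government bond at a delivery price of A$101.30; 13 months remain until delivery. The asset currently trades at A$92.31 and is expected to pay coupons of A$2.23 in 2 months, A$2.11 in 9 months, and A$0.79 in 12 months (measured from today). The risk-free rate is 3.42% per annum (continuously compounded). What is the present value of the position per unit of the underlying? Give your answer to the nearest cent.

-A$10.34

PV(remaining coupons) I = 2.23·e^(−0.0342·2/12) + 2.11·e^(−0.0342·9/12) + 0.79·e^(−0.0342·12/12) = 5.0373
Current forward F = (S − I)·e^(rT) = (92.31 − 5.0373)·e^(0.0342·13/12) = 87.2727 × 1.037745 = 90.5668
Value (long) = (F − K)·e^(−rT) = (90.5668 − 101.30) × 0.963628 = -10.3428
Value = -A$10.34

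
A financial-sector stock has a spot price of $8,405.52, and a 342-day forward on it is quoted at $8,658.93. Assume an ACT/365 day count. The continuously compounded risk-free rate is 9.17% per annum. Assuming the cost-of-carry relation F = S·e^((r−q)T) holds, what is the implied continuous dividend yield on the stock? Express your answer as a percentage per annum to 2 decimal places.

From F = S·e^((r−q)T): (r − q) = ln(F/S)/T
ln(8658.93/8405.52) = ln(1.030148) = 0.029702
(r − q) = 0.029702 / (342/365) = 0.031700
q = r − ln(F/S)/T = 0.0917 − 0.031700 = 0.060000
q = 6.00%

6.00%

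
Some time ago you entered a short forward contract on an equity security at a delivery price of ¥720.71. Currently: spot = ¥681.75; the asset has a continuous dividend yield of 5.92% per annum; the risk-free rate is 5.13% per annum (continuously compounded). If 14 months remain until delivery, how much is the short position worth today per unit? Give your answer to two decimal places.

¥42.59

Current fair forward for the remaining 14 months: F = S·e^((r − q)·T), (r − q) = 0.0513 − 0.0592 = -0.0079
F = 681.75 · e^(-0.0079 × 14/12) = 681.75 × 0.990826 = 675.4956
Value of long forward = (F − K)·e^(−rT) = (675.4956 − 720.71) · e^(−0.0513·14/12)
= -45.2144 × 0.941906 = -42.59
Short position value = −(long value) = ¥42.59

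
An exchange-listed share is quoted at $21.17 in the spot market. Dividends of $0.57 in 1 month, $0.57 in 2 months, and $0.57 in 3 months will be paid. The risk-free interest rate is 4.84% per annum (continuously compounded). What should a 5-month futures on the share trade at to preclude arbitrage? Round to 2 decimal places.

$19.87

PV(dividends) I = 0.57·e^(−0.0484·1/12) + 0.57·e^(−0.0484·2/12) + 0.57·e^(−0.0484·3/12)
I = 0.5677 + 0.5654 + 0.5631 = 1.6962
F = (S − I)·e^(rT) = (21.17 − 1.6962) · e^(0.0484·5/12)
= 19.4738 · e^0.020167 = 19.4738 × 1.020372 = $19.87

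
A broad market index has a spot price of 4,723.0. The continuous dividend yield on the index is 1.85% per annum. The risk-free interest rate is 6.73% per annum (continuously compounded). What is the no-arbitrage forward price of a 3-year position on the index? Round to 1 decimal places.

F = S·e^((r − q)T) = 4723.0 · e^((0.0673 − 0.0185) × 3)
= 4723.0 · e^0.146400 = 4723.0 × 1.157659
F = 5,467.6

5,467.6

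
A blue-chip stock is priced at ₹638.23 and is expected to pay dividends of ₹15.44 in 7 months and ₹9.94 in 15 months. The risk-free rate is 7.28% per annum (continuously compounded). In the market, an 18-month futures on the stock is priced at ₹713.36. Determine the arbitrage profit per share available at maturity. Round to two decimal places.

₹28.12 per share

PV(dividends) I = 15.44·e^(−0.0728·7/12) + 9.94·e^(−0.0728·15/12) = 23.8734
Fair futures F* = (S − I)·e^(rT) = (638.23 − 23.8734)·e^0.109200 = 614.3566 × 1.115385 = 685.2441
Market ₹713.36 > fair 685.2441: forward overpriced → cash-and-carry (borrow at r, buy the stock and collect the dividends, short the forward).
Profit at T = |F_mkt − F*| = |713.36 − 685.2441| = ₹28.12 per share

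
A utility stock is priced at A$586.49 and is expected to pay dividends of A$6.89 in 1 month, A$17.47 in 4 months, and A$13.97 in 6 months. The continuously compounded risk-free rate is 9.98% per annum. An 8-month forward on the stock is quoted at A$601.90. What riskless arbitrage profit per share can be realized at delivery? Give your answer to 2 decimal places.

A$14.63 per share

PV(dividends) I = 6.89·e^(−0.0998·1/12) + 17.47·e^(−0.0998·4/12) + 13.97·e^(−0.0998·6/12) = 37.0213
Fair forward F* = (S − I)·e^(rT) = (586.49 − 37.0213)·e^0.066533 = 549.4687 × 1.068796 = 587.2699
Market A$601.90 > fair 587.2699: forward overpriced → cash-and-carry (borrow at r, buy the stock and collect the dividends, short the forward).
Profit at T = |F_mkt − F*| = |601.90 − 587.2699| = A$14.63 per share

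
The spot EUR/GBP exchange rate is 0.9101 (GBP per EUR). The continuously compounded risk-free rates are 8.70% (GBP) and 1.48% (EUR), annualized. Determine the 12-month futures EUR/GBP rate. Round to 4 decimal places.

F = S·e^((r_GBP − r_EUR)T) = 0.9101 · e^((0.0870 − 0.0148) × 12/12)
= 0.9101 · e^0.072200 = 0.9101 × 1.074870
F = 0.9782 GBP per EUR

0.9782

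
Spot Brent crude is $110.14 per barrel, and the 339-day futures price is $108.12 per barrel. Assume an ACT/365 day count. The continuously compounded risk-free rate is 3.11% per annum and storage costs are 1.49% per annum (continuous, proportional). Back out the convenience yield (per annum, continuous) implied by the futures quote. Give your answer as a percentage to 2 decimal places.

F = S·e^((r+u−y)T) ⇒ (r+u−y) = ln(F/S)/T
ln(108.12/110.14) = -0.018511; /T ⇒ -0.019931
y = r + u − ln(F/S)/T = 0.0311 + 0.0149 + 0.019931 = 0.065931
y = 6.59%

6.59%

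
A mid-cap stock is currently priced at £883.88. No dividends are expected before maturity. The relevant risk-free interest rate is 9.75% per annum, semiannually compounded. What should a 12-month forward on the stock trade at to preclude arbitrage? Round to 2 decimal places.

£972.16

F = S · (1+r/2)^(2T)
= 883.88 × 1.099877
F = £972.16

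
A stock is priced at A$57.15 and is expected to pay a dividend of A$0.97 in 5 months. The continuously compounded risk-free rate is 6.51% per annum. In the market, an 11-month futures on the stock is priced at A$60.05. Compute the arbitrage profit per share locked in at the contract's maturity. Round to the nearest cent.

A$0.39 per share

PV(dividends) I = 0.97·e^(−0.0651·5/12) = 0.9440
Fair futures F* = (S − I)·e^(rT) = (57.15 − 0.9440)·e^0.059675 = 56.2060 × 1.061492 = 59.6622
Market A$60.05 > fair 59.6622: forward overpriced → cash-and-carry (borrow at r, buy the stock and collect the dividends, short the forward).
Profit at T = |F_mkt − F*| = |60.05 − 59.6622| = A$0.39 per share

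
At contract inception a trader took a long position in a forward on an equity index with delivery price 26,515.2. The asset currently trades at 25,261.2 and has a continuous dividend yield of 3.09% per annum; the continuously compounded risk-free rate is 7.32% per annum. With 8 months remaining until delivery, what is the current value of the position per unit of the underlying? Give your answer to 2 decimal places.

Current fair forward for the remaining 8 months: F = S·e^((r − q)·T), (r − q) = 0.0732 − 0.0309 = 0.0423
F = 25261.2 · e^(0.0423 × 8/12) = 25261.2 × 1.02860138 = 25983.7052
Value of long forward = (F − K)·e^(−rT) = (25983.7052 − 26515.2) · e^(−0.0732·8/12)
= -531.4948 × 0.95237158 = -506.18

-506.18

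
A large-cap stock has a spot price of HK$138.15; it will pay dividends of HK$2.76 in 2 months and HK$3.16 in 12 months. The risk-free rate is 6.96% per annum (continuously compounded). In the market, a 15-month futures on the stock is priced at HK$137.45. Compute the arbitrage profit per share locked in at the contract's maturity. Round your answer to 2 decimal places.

HK$7.07 per share

PV(dividends) I = 2.76·e^(−0.0696·2/12) + 3.16·e^(−0.0696·12/12) = 5.6757
Fair futures F* = (S − I)·e^(rT) = (138.15 − 5.6757)·e^0.087000 = 132.4743 × 1.090897 = 144.5158
Market HK$137.45 < fair 144.5158: forward underpriced → reverse cash-and-carry (short the stock, invest proceeds at r, pay the dividends, go long the forward).
Profit at T = |F_mkt − F*| = |137.45 − 144.5158| = HK$7.07 per share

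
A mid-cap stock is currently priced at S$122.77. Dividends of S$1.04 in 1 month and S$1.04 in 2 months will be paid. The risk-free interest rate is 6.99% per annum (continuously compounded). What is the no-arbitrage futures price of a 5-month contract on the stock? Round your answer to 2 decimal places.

S$124.28

PV(dividends) I = 1.04·e^(−0.0699·1/12) + 1.04·e^(−0.0699·2/12)
I = 1.0340 + 1.0280 = 2.0620
F = (S − I)·e^(rT) = (122.77 − 2.0620) · e^(0.0699·5/12)
= 120.7080 · e^0.029125 = 120.7080 × 1.029553 = S$124.28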